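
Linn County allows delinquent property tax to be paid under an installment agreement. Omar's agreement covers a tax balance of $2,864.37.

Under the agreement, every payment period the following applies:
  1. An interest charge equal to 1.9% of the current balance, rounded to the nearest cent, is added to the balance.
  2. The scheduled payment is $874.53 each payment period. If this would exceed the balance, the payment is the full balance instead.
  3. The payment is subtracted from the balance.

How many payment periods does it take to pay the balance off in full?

4

Payment period 1: $2,864.37 +$54.42 interest = $2,918.79; pay $874.53 → $2,044.26
Payment period 2: $2,044.26 +$38.84 interest = $2,083.10; pay $874.53 → $1,208.57
Payment period 3: $1,208.57 +$22.96 interest = $1,231.53; pay $874.53 → $357.00
Payment period 4: $357.00 +$6.78 interest = $363.78; pay $363.78 → $0.00
Balance reaches $0.00 in payment period 4.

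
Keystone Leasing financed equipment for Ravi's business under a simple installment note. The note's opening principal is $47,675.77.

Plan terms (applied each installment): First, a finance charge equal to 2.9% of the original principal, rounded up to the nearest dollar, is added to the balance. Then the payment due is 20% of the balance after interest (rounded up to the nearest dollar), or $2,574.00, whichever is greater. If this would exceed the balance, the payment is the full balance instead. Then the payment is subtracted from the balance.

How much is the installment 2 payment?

# | Opening | Interest | Payment | End bal
1 | $47,675.77 | $1,383.00 | $9,812.00 | $39,246.77
2 | $39,246.77 | $1,383.00 | $8,126.00 | $32,503.77

$8,126.00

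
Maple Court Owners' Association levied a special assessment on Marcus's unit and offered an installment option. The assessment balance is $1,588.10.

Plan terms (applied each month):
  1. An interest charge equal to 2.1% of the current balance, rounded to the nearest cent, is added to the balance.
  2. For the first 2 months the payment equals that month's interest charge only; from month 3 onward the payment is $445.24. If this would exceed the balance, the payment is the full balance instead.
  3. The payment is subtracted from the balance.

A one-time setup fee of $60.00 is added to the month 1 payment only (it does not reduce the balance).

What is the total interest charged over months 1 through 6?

$147.47

Month 1: $1,588.10 +$33.35 interest = $1,621.45; pay $33.35 (+ $60.00 fee) → $1,588.10
Month 2: $1,588.10 +$33.35 interest = $1,621.45; pay $33.35 → $1,588.10
Month 3: $1,588.10 +$33.35 interest = $1,621.45; pay $445.24 → $1,176.21
Month 4: $1,176.21 +$24.70 interest = $1,200.91; pay $445.24 → $755.67
Month 5: $755.67 +$15.87 interest = $771.54; pay $445.24 → $326.30
Month 6: $326.30 +$6.85 interest = $333.15; pay $333.15 → $0.00
Total interest: $33.35 + $33.35 + $33.35 + $24.70 + $15.87 + $6.85 = $147.47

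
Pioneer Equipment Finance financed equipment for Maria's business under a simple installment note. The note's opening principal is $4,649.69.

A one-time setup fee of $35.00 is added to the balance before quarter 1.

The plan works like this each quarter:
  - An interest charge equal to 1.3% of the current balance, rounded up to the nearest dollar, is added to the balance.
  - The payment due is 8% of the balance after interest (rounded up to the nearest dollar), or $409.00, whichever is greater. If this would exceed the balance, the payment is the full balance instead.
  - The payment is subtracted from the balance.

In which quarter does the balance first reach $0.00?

13

Quarter 1: opening $4,684.69; interest $61.00 → $4,745.69; payment $409.00; balance $4,336.69
Quarter 2: opening $4,336.69; interest $57.00 → $4,393.69; payment $409.00; balance $3,984.69
Quarter 3: opening $3,984.69; interest $52.00 → $4,036.69; payment $409.00; balance $3,627.69
Quarter 4: opening $3,627.69; interest $48.00 → $3,675.69; payment $409.00; balance $3,266.69
Quarter 5: opening $3,266.69; interest $43.00 → $3,309.69; payment $409.00; balance $2,900.69
Quarter 6: opening $2,900.69; interest $38.00 → $2,938.69; payment $409.00; balance $2,529.69
Quarter 7: opening $2,529.69; interest $33.00 → $2,562.69; payment $409.00; balance $2,153.69
Quarter 8: opening $2,153.69; interest $28.00 → $2,181.69; payment $409.00; balance $1,772.69
Quarter 9: opening $1,772.69; interest $24.00 → $1,796.69; payment $409.00; balance $1,387.69
Quarter 10: opening $1,387.69; interest $19.00 → $1,406.69; payment $409.00; balance $997.69
Quarter 11: opening $997.69; interest $13.00 → $1,010.69; payment $409.00; balance $601.69
Quarter 12: opening $601.69; interest $8.00 → $609.69; payment $409.00; balance $200.69
Quarter 13: opening $200.69; interest $3.00 → $203.69; payment $203.69; balance $0.00
Balance reaches $0.00 in quarter 13.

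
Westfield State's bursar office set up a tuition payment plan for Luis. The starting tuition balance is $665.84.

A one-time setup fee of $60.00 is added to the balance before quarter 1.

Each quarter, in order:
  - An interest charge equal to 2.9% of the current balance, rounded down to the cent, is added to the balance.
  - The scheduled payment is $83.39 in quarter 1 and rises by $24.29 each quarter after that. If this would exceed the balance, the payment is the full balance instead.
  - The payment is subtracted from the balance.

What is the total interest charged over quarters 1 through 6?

Quarter 1: $725.84 +$21.04 interest = $746.88; pay $83.39 → $663.49
Quarter 2: $663.49 +$19.24 interest = $682.73; pay $107.68 → $575.05
Quarter 3: $575.05 +$16.67 interest = $591.72; pay $131.97 → $459.75
Quarter 4: $459.75 +$13.33 interest = $473.08; pay $156.26 → $316.82
Quarter 5: $316.82 +$9.18 interest = $326.00; pay $180.55 → $145.45
Quarter 6: $145.45 +$4.21 interest = $149.66; pay $149.66 → $0.00
Total interest: $21.04 + $19.24 + $16.67 + $13.33 + $9.18 + $4.21 = $83.67

$83.67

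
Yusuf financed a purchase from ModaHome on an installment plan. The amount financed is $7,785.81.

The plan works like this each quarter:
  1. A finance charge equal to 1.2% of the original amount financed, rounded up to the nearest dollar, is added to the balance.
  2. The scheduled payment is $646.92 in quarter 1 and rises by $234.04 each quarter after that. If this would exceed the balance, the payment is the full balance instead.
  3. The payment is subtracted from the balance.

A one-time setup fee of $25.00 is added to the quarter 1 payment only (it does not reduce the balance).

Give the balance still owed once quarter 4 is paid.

$4,169.89

# | Opening | Interest | Payment | Fee | End bal
1 | $7,785.81 | $94.00 | $646.92 | $25.00 | $7,232.89
2 | $7,232.89 | $94.00 | $880.96 | — | $6,445.93
3 | $6,445.93 | $94.00 | $1,115.00 | — | $5,424.93
4 | $5,424.93 | $94.00 | $1,349.04 | — | $4,169.89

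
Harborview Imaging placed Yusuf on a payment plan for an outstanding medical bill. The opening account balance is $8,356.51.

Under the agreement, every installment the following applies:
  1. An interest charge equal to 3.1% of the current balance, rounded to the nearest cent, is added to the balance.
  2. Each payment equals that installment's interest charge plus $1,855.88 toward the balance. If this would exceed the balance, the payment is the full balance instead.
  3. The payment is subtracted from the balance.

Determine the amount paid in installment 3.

# | Opening | Interest | Payment | End bal
1 | $8,356.51 | $259.05 | $2,114.93 | $6,500.63
2 | $6,500.63 | $201.52 | $2,057.40 | $4,644.75
3 | $4,644.75 | $143.99 | $1,999.87 | $2,788.87

$1,999.87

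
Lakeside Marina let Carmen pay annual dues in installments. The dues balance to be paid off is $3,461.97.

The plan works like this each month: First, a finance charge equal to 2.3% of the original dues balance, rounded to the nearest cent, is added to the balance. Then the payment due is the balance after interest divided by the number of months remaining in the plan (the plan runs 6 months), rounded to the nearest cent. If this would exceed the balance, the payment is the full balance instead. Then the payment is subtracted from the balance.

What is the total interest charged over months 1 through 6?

Month 1: $3,461.97 +$79.63 interest = $3,541.60; pay $590.27 → $2,951.33
Month 2: $2,951.33 +$79.63 interest = $3,030.96; pay $606.19 → $2,424.77
Month 3: $2,424.77 +$79.63 interest = $2,504.40; pay $626.10 → $1,878.30
Month 4: $1,878.30 +$79.63 interest = $1,957.93; pay $652.64 → $1,305.29
Month 5: $1,305.29 +$79.63 interest = $1,384.92; pay $692.46 → $692.46
Month 6: $692.46 +$79.63 interest = $772.09; pay $772.09 → $0.00
Total interest: $79.63 + $79.63 + $79.63 + $79.63 + $79.63 + $79.63 = $477.78

$477.78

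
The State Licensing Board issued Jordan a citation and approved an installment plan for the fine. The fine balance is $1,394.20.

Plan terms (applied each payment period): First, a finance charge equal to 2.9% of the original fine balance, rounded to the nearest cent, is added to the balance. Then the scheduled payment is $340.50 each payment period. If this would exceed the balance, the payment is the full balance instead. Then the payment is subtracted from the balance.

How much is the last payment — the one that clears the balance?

Payment period 1: opening $1,394.20; interest $40.43 → $1,434.63; payment $340.50; balance $1,094.13
Payment period 2: opening $1,094.13; interest $40.43 → $1,134.56; payment $340.50; balance $794.06
Payment period 3: opening $794.06; interest $40.43 → $834.49; payment $340.50; balance $493.99
Payment period 4: opening $493.99; interest $40.43 → $534.42; payment $340.50; balance $193.92
Payment period 5: opening $193.92; interest $40.43 → $234.35; payment $234.35; balance $0.00

$234.35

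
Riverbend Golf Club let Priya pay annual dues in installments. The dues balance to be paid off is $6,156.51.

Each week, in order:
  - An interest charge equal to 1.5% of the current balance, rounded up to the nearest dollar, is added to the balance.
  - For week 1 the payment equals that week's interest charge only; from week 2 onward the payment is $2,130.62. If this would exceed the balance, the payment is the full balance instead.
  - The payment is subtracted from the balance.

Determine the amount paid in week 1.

$93.00

Week 1: $6,156.51 +$93.00 interest = $6,249.51; pay $93.00 → $6,156.51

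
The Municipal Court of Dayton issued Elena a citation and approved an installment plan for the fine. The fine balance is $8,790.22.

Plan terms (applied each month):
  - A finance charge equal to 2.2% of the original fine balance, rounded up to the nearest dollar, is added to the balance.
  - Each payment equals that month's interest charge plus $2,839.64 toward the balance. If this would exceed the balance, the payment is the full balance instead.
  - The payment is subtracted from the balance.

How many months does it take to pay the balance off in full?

4

Month 1: $8,790.22 +$194.00 interest = $8,984.22; pay $3,033.64 → $5,950.58
Month 2: $5,950.58 +$194.00 interest = $6,144.58; pay $3,033.64 → $3,110.94
Month 3: $3,110.94 +$194.00 interest = $3,304.94; pay $3,033.64 → $271.30
Month 4: $271.30 +$194.00 interest = $465.30; pay $465.30 → $0.00
Balance reaches $0.00 in month 4.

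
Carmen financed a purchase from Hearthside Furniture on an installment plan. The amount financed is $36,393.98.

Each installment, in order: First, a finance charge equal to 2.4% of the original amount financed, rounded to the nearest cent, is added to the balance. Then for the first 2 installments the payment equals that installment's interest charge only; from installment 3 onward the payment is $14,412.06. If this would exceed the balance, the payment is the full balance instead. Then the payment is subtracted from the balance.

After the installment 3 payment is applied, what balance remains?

$22,855.38

Installment 1: opening $36,393.98; interest $873.46 → $37,267.44; payment $873.46; balance $36,393.98
Installment 2: opening $36,393.98; interest $873.46 → $37,267.44; payment $873.46; balance $36,393.98
Installment 3: opening $36,393.98; interest $873.46 → $37,267.44; payment $14,412.06; balance $22,855.38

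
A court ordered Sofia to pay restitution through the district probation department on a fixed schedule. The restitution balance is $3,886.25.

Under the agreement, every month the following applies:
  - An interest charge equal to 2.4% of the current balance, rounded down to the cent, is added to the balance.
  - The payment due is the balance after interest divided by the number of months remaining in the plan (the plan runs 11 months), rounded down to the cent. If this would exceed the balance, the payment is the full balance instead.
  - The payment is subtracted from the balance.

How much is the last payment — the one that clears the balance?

Month 1: opening $3,886.25; interest $93.27 → $3,979.52; payment $361.77; balance $3,617.75
Month 2: opening $3,617.75; interest $86.82 → $3,704.57; payment $370.45; balance $3,334.12
Month 3: opening $3,334.12; interest $80.01 → $3,414.13; payment $379.34; balance $3,034.79
Month 4: opening $3,034.79; interest $72.83 → $3,107.62; payment $388.45; balance $2,719.17
Month 5: opening $2,719.17; interest $65.26 → $2,784.43; payment $397.77; balance $2,386.66
Month 6: opening $2,386.66; interest $57.27 → $2,443.93; payment $407.32; balance $2,036.61
Month 7: opening $2,036.61; interest $48.87 → $2,085.48; payment $417.09; balance $1,668.39
Month 8: opening $1,668.39; interest $40.04 → $1,708.43; payment $427.10; balance $1,281.33
Month 9: opening $1,281.33; interest $30.75 → $1,312.08; payment $437.36; balance $874.72
Month 10: opening $874.72; interest $20.99 → $895.71; payment $447.85; balance $447.86
Month 11: opening $447.86; interest $10.74 → $458.60; payment $458.60; balance $0.00

$458.60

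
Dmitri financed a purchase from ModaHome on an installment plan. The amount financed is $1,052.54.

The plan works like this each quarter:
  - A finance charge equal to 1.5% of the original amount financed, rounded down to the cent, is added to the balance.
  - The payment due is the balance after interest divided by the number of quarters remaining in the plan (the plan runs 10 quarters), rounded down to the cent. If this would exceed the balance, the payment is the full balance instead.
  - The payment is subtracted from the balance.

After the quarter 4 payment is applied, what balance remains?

Quarter 1: opening $1,052.54; interest $15.78 → $1,068.32; payment $106.83; balance $961.49
Quarter 2: opening $961.49; interest $15.78 → $977.27; payment $108.58; balance $868.69
Quarter 3: opening $868.69; interest $15.78 → $884.47; payment $110.55; balance $773.92
Quarter 4: opening $773.92; interest $15.78 → $789.70; payment $112.81; balance $676.89

$676.89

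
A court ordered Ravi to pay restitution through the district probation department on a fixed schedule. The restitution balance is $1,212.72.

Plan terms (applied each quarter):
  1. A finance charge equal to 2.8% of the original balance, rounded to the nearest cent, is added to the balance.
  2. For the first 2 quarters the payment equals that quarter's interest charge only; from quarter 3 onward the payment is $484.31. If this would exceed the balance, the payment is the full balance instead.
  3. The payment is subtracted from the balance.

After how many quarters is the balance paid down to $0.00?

Quarter 1: opening $1,212.72; interest $33.96 → $1,246.68; payment $33.96; balance $1,212.72
Quarter 2: opening $1,212.72; interest $33.96 → $1,246.68; payment $33.96; balance $1,212.72
Quarter 3: opening $1,212.72; interest $33.96 → $1,246.68; payment $484.31; balance $762.37
Quarter 4: opening $762.37; interest $33.96 → $796.33; payment $484.31; balance $312.02
Quarter 5: opening $312.02; interest $33.96 → $345.98; payment $345.98; balance $0.00
Balance reaches $0.00 in quarter 5.

5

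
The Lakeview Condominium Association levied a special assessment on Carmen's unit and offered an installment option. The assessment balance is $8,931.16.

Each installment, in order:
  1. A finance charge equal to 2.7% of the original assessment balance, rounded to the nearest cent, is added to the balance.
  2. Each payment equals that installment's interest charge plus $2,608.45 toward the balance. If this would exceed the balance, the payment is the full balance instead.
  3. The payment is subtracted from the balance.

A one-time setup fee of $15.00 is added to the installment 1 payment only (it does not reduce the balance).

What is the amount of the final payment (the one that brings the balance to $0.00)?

Installment 1: opening $8,931.16; interest $241.14 → $9,172.30; payment $2,849.59 (+ $15.00 fee); balance $6,322.71
Installment 2: opening $6,322.71; interest $241.14 → $6,563.85; payment $2,849.59; balance $3,714.26
Installment 3: opening $3,714.26; interest $241.14 → $3,955.40; payment $2,849.59; balance $1,105.81
Installment 4: opening $1,105.81; interest $241.14 → $1,346.95; payment $1,346.95; balance $0.00

$1,346.95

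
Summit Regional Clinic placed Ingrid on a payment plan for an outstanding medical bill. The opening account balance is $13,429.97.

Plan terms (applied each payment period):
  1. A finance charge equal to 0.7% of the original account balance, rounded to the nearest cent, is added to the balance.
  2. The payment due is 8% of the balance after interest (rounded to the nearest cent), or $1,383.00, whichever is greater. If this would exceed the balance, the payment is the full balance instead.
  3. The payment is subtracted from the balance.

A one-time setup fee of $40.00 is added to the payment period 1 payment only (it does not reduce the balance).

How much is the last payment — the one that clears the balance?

$634.08

Payment period 1: $13,429.97 +$94.01 interest = $13,523.98; pay $1,383.00 (+ $40.00 fee) → $12,140.98
Payment period 2: $12,140.98 +$94.01 interest = $12,234.99; pay $1,383.00 → $10,851.99
Payment period 3: $10,851.99 +$94.01 interest = $10,946.00; pay $1,383.00 → $9,563.00
Payment period 4: $9,563.00 +$94.01 interest = $9,657.01; pay $1,383.00 → $8,274.01
Payment period 5: $8,274.01 +$94.01 interest = $8,368.02; pay $1,383.00 → $6,985.02
Payment period 6: $6,985.02 +$94.01 interest = $7,079.03; pay $1,383.00 → $5,696.03
Payment period 7: $5,696.03 +$94.01 interest = $5,790.04; pay $1,383.00 → $4,407.04
Payment period 8: $4,407.04 +$94.01 interest = $4,501.05; pay $1,383.00 → $3,118.05
Payment period 9: $3,118.05 +$94.01 interest = $3,212.06; pay $1,383.00 → $1,829.06
Payment period 10: $1,829.06 +$94.01 interest = $1,923.07; pay $1,383.00 → $540.07
Payment period 11: $540.07 +$94.01 interest = $634.08; pay $634.08 → $0.00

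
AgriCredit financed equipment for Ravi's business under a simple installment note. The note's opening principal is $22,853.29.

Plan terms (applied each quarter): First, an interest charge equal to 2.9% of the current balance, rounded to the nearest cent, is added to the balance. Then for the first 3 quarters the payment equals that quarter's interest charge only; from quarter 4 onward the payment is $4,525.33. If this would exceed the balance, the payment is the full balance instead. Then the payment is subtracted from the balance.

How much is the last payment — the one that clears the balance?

Quarter 1: $22,853.29 +$662.75 interest = $23,516.04; pay $662.75 → $22,853.29
Quarter 2: $22,853.29 +$662.75 interest = $23,516.04; pay $662.75 → $22,853.29
Quarter 3: $22,853.29 +$662.75 interest = $23,516.04; pay $662.75 → $22,853.29
Quarter 4: $22,853.29 +$662.75 interest = $23,516.04; pay $4,525.33 → $18,990.71
Quarter 5: $18,990.71 +$550.73 interest = $19,541.44; pay $4,525.33 → $15,016.11
Quarter 6: $15,016.11 +$435.47 interest = $15,451.58; pay $4,525.33 → $10,926.25
Quarter 7: $10,926.25 +$316.86 interest = $11,243.11; pay $4,525.33 → $6,717.78
Quarter 8: $6,717.78 +$194.82 interest = $6,912.60; pay $4,525.33 → $2,387.27
Quarter 9: $2,387.27 +$69.23 interest = $2,456.50; pay $2,456.50 → $0.00

$2,456.50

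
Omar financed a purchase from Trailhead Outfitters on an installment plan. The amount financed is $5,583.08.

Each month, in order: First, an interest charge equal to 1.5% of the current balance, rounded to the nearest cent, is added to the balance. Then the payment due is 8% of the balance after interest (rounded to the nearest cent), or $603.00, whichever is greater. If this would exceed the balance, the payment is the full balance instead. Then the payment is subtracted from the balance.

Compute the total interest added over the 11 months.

$472.96

Month 1: opening $5,583.08; interest $83.75 → $5,666.83; payment $603.00; balance $5,063.83
Month 2: opening $5,063.83; interest $75.96 → $5,139.79; payment $603.00; balance $4,536.79
Month 3: opening $4,536.79; interest $68.05 → $4,604.84; payment $603.00; balance $4,001.84
Month 4: opening $4,001.84; interest $60.03 → $4,061.87; payment $603.00; balance $3,458.87
Month 5: opening $3,458.87; interest $51.88 → $3,510.75; payment $603.00; balance $2,907.75
Month 6: opening $2,907.75; interest $43.62 → $2,951.37; payment $603.00; balance $2,348.37
Month 7: opening $2,348.37; interest $35.23 → $2,383.60; payment $603.00; balance $1,780.60
Month 8: opening $1,780.60; interest $26.71 → $1,807.31; payment $603.00; balance $1,204.31
Month 9: opening $1,204.31; interest $18.06 → $1,222.37; payment $603.00; balance $619.37
Month 10: opening $619.37; interest $9.29 → $628.66; payment $603.00; balance $25.66
Month 11: opening $25.66; interest $0.38 → $26.04; payment $26.04; balance $0.00
Total interest: $83.75 + $75.96 + $68.05 + $60.03 + $51.88 + $43.62 + $35.23 + $26.71 + $18.06 + $9.29 + $0.38 = $472.96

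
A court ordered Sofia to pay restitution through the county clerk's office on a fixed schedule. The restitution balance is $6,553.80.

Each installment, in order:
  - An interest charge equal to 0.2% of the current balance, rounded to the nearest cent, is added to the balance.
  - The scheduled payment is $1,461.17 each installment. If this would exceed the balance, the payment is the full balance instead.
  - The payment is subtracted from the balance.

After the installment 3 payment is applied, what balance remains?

$2,200.92

# | Opening | Interest | Payment | End bal
1 | $6,553.80 | $13.11 | $1,461.17 | $5,105.74
2 | $5,105.74 | $10.21 | $1,461.17 | $3,654.78
3 | $3,654.78 | $7.31 | $1,461.17 | $2,200.92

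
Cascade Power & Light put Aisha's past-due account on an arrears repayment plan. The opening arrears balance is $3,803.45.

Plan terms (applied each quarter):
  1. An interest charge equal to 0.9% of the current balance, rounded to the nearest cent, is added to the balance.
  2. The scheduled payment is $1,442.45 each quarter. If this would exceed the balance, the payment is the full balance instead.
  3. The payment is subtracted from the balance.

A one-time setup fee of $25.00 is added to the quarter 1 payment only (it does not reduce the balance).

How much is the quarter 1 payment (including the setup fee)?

Quarter 1: $3,803.45 +$34.23 interest = $3,837.68; pay $1,442.45 (+ $25.00 fee) → $2,395.23

$1,467.45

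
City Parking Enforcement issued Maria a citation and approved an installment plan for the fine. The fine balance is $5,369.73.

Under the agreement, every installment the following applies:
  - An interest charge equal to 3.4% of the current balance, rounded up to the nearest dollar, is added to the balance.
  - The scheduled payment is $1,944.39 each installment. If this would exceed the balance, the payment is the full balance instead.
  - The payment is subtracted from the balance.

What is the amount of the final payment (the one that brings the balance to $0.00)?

Installment 1: $5,369.73 +$183.00 interest = $5,552.73; pay $1,944.39 → $3,608.34
Installment 2: $3,608.34 +$123.00 interest = $3,731.34; pay $1,944.39 → $1,786.95
Installment 3: $1,786.95 +$61.00 interest = $1,847.95; pay $1,847.95 → $0.00

$1,847.95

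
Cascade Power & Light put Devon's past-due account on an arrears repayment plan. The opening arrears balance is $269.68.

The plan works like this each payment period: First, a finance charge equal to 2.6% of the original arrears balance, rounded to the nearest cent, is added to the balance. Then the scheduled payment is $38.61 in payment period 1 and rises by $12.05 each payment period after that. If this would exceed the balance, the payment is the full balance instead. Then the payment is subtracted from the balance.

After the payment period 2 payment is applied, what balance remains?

Payment period 1: opening $269.68; interest $7.01 → $276.69; payment $38.61; balance $238.08
Payment period 2: opening $238.08; interest $7.01 → $245.09; payment $50.66; balance $194.43

$194.43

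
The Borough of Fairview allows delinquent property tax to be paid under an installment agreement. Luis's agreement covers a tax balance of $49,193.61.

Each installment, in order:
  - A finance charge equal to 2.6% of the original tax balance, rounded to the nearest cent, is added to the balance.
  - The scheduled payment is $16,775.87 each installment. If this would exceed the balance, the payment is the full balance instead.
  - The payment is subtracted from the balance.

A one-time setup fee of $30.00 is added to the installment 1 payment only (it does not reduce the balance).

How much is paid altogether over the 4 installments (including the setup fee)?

$54,339.73

# | Opening | Interest | Payment | Fee | End bal
1 | $49,193.61 | $1,279.03 | $16,775.87 | $30.00 | $33,696.77
2 | $33,696.77 | $1,279.03 | $16,775.87 | — | $18,199.93
3 | $18,199.93 | $1,279.03 | $16,775.87 | — | $2,703.09
4 | $2,703.09 | $1,279.03 | $3,982.12 | — | $0.00
Total paid: $54,339.73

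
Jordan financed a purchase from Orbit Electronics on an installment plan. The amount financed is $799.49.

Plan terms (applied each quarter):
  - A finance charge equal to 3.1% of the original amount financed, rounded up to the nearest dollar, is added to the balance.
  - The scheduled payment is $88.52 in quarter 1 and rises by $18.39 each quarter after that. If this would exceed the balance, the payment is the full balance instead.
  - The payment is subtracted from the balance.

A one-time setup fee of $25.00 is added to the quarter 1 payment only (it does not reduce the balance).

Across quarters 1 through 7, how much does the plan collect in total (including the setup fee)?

# | Opening | Interest | Payment | Fee | End bal
1 | $799.49 | $25.00 | $88.52 | $25.00 | $735.97
2 | $735.97 | $25.00 | $106.91 | — | $654.06
3 | $654.06 | $25.00 | $125.30 | — | $553.76
4 | $553.76 | $25.00 | $143.69 | — | $435.07
5 | $435.07 | $25.00 | $162.08 | — | $297.99
6 | $297.99 | $25.00 | $180.47 | — | $142.52
7 | $142.52 | $25.00 | $167.52 | — | $0.00
Total paid: $999.49

$999.49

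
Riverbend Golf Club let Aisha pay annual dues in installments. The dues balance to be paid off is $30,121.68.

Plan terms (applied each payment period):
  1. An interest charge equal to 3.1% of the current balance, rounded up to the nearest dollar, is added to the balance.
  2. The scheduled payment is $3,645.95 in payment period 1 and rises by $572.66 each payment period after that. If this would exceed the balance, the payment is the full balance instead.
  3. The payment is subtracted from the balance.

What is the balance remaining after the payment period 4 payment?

$15,251.92

Payment period 1: $30,121.68 +$934.00 interest = $31,055.68; pay $3,645.95 → $27,409.73
Payment period 2: $27,409.73 +$850.00 interest = $28,259.73; pay $4,218.61 → $24,041.12
Payment period 3: $24,041.12 +$746.00 interest = $24,787.12; pay $4,791.27 → $19,995.85
Payment period 4: $19,995.85 +$620.00 interest = $20,615.85; pay $5,363.93 → $15,251.92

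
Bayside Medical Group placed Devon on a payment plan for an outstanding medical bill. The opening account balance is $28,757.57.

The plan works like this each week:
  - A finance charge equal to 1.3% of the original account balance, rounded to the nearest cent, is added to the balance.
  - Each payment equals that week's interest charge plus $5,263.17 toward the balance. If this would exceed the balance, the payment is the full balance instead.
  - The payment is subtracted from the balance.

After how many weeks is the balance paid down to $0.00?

Week 1: $28,757.57 +$373.85 interest = $29,131.42; pay $5,637.02 → $23,494.40
Week 2: $23,494.40 +$373.85 interest = $23,868.25; pay $5,637.02 → $18,231.23
Week 3: $18,231.23 +$373.85 interest = $18,605.08; pay $5,637.02 → $12,968.06
Week 4: $12,968.06 +$373.85 interest = $13,341.91; pay $5,637.02 → $7,704.89
Week 5: $7,704.89 +$373.85 interest = $8,078.74; pay $5,637.02 → $2,441.72
Week 6: $2,441.72 +$373.85 interest = $2,815.57; pay $2,815.57 → $0.00
Balance reaches $0.00 in week 6.

6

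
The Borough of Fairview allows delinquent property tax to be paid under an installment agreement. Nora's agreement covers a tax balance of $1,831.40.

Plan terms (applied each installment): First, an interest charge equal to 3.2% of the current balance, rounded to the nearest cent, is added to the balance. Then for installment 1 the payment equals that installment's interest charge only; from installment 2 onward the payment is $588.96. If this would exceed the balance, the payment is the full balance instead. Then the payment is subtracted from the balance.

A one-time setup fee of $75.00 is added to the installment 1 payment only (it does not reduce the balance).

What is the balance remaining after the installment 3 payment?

$753.71

Installment 1: $1,831.40 +$58.60 interest = $1,890.00; pay $58.60 (+ $75.00 fee) → $1,831.40
Installment 2: $1,831.40 +$58.60 interest = $1,890.00; pay $588.96 → $1,301.04
Installment 3: $1,301.04 +$41.63 interest = $1,342.67; pay $588.96 → $753.71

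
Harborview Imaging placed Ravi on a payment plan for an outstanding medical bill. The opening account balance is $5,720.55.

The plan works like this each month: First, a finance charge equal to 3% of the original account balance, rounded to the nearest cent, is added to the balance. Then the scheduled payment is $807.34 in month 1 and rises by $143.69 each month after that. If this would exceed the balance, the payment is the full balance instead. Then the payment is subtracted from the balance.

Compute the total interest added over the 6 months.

$1,029.72

Month 1: $5,720.55 +$171.62 interest = $5,892.17; pay $807.34 → $5,084.83
Month 2: $5,084.83 +$171.62 interest = $5,256.45; pay $951.03 → $4,305.42
Month 3: $4,305.42 +$171.62 interest = $4,477.04; pay $1,094.72 → $3,382.32
Month 4: $3,382.32 +$171.62 interest = $3,553.94; pay $1,238.41 → $2,315.53
Month 5: $2,315.53 +$171.62 interest = $2,487.15; pay $1,382.10 → $1,105.05
Month 6: $1,105.05 +$171.62 interest = $1,276.67; pay $1,276.67 → $0.00
Total interest: $171.62 + $171.62 + $171.62 + $171.62 + $171.62 + $171.62 = $1,029.72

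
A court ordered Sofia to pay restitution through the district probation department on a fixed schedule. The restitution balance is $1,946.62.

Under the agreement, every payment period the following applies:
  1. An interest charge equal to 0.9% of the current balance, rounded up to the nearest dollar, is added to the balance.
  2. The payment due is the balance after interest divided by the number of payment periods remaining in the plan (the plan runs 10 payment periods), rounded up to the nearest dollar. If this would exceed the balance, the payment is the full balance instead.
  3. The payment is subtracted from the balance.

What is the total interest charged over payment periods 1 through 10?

$103.00

Payment period 1: opening $1,946.62; interest $18.00 → $1,964.62; payment $197.00; balance $1,767.62
Payment period 2: opening $1,767.62; interest $16.00 → $1,783.62; payment $199.00; balance $1,584.62
Payment period 3: opening $1,584.62; interest $15.00 → $1,599.62; payment $200.00; balance $1,399.62
Payment period 4: opening $1,399.62; interest $13.00 → $1,412.62; payment $202.00; balance $1,210.62
Payment period 5: opening $1,210.62; interest $11.00 → $1,221.62; payment $204.00; balance $1,017.62
Payment period 6: opening $1,017.62; interest $10.00 → $1,027.62; payment $206.00; balance $821.62
Payment period 7: opening $821.62; interest $8.00 → $829.62; payment $208.00; balance $621.62
Payment period 8: opening $621.62; interest $6.00 → $627.62; payment $210.00; balance $417.62
Payment period 9: opening $417.62; interest $4.00 → $421.62; payment $211.00; balance $210.62
Payment period 10: opening $210.62; interest $2.00 → $212.62; payment $212.62; balance $0.00
Total interest: $18.00 + $16.00 + $15.00 + $13.00 + $11.00 + $10.00 + $8.00 + $6.00 + $4.00 + $2.00 = $103.00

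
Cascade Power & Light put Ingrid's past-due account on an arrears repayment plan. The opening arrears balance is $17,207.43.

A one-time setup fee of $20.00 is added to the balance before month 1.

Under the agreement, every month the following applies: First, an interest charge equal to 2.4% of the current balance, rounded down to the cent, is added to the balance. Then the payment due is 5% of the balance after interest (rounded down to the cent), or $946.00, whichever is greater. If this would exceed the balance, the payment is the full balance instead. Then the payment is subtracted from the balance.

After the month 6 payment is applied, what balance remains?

$13,834.18

Month 1: $17,227.43 +$413.45 interest = $17,640.88; pay $946.00 → $16,694.88
Month 2: $16,694.88 +$400.67 interest = $17,095.55; pay $946.00 → $16,149.55
Month 3: $16,149.55 +$387.58 interest = $16,537.13; pay $946.00 → $15,591.13
Month 4: $15,591.13 +$374.18 interest = $15,965.31; pay $946.00 → $15,019.31
Month 5: $15,019.31 +$360.46 interest = $15,379.77; pay $946.00 → $14,433.77
Month 6: $14,433.77 +$346.41 interest = $14,780.18; pay $946.00 → $13,834.18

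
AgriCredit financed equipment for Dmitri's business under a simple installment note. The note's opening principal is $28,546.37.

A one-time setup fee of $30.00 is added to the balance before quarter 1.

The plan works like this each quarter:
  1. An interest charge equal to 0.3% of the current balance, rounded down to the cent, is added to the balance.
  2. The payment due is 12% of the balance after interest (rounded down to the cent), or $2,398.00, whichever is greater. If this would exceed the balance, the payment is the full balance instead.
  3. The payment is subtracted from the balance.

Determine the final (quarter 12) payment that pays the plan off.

$741.88

Quarter 1: $28,576.37 +$85.72 interest = $28,662.09; pay $3,439.45 → $25,222.64
Quarter 2: $25,222.64 +$75.66 interest = $25,298.30; pay $3,035.79 → $22,262.51
Quarter 3: $22,262.51 +$66.78 interest = $22,329.29; pay $2,679.51 → $19,649.78
Quarter 4: $19,649.78 +$58.94 interest = $19,708.72; pay $2,398.00 → $17,310.72
Quarter 5: $17,310.72 +$51.93 interest = $17,362.65; pay $2,398.00 → $14,964.65
Quarter 6: $14,964.65 +$44.89 interest = $15,009.54; pay $2,398.00 → $12,611.54
Quarter 7: $12,611.54 +$37.83 interest = $12,649.37; pay $2,398.00 → $10,251.37
Quarter 8: $10,251.37 +$30.75 interest = $10,282.12; pay $2,398.00 → $7,884.12
Quarter 9: $7,884.12 +$23.65 interest = $7,907.77; pay $2,398.00 → $5,509.77
Quarter 10: $5,509.77 +$16.52 interest = $5,526.29; pay $2,398.00 → $3,128.29
Quarter 11: $3,128.29 +$9.38 interest = $3,137.67; pay $2,398.00 → $739.67
Quarter 12: $739.67 +$2.21 interest = $741.88; pay $741.88 → $0.00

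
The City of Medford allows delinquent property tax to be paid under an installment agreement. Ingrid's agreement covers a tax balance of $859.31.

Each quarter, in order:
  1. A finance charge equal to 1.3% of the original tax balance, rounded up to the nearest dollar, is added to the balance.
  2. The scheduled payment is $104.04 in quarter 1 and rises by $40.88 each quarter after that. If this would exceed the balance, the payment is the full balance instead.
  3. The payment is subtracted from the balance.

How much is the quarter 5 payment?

Quarter 1: $859.31 +$12.00 interest = $871.31; pay $104.04 → $767.27
Quarter 2: $767.27 +$12.00 interest = $779.27; pay $144.92 → $634.35
Quarter 3: $634.35 +$12.00 interest = $646.35; pay $185.80 → $460.55
Quarter 4: $460.55 +$12.00 interest = $472.55; pay $226.68 → $245.87
Quarter 5: $245.87 +$12.00 interest = $257.87; pay $257.87 → $0.00

$257.87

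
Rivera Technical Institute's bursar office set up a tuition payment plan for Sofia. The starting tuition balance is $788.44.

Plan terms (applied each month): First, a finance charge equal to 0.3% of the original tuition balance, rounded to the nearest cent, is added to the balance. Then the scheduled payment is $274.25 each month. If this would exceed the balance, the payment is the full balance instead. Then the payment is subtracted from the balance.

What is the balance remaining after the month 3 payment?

$0.00

# | Opening | Interest | Payment | End bal
1 | $788.44 | $2.37 | $274.25 | $516.56
2 | $516.56 | $2.37 | $274.25 | $244.68
3 | $244.68 | $2.37 | $247.05 | $0.00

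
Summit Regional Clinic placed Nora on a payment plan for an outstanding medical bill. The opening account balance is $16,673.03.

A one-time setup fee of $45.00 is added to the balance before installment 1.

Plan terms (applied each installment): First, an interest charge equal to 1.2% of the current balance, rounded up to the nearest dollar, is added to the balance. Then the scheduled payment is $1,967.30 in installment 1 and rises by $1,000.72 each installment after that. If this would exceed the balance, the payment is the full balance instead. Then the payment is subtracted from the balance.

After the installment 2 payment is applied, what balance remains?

Installment 1: opening $16,718.03; interest $201.00 → $16,919.03; payment $1,967.30; balance $14,951.73
Installment 2: opening $14,951.73; interest $180.00 → $15,131.73; payment $2,968.02; balance $12,163.71

$12,163.71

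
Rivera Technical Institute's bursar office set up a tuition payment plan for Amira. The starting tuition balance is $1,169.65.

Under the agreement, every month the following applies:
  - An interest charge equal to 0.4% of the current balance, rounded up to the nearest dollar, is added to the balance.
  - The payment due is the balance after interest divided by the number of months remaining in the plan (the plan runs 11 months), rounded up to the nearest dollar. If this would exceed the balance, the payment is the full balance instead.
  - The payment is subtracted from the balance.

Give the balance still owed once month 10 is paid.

Month 1: $1,169.65 +$5.00 interest = $1,174.65; pay $107.00 → $1,067.65
Month 2: $1,067.65 +$5.00 interest = $1,072.65; pay $108.00 → $964.65
Month 3: $964.65 +$4.00 interest = $968.65; pay $108.00 → $860.65
Month 4: $860.65 +$4.00 interest = $864.65; pay $109.00 → $755.65
Month 5: $755.65 +$4.00 interest = $759.65; pay $109.00 → $650.65
Month 6: $650.65 +$3.00 interest = $653.65; pay $109.00 → $544.65
Month 7: $544.65 +$3.00 interest = $547.65; pay $110.00 → $437.65
Month 8: $437.65 +$2.00 interest = $439.65; pay $110.00 → $329.65
Month 9: $329.65 +$2.00 interest = $331.65; pay $111.00 → $220.65
Month 10: $220.65 +$1.00 interest = $221.65; pay $111.00 → $110.65

$110.65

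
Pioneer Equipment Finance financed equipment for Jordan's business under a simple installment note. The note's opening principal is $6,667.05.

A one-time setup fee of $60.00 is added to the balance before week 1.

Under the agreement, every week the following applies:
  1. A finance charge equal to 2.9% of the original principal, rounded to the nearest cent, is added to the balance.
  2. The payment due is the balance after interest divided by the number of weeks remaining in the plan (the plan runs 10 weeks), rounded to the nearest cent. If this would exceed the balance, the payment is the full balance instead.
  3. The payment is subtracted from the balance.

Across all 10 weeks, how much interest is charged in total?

Week 1: $6,727.05 +$193.34 interest = $6,920.39; pay $692.04 → $6,228.35
Week 2: $6,228.35 +$193.34 interest = $6,421.69; pay $713.52 → $5,708.17
Week 3: $5,708.17 +$193.34 interest = $5,901.51; pay $737.69 → $5,163.82
Week 4: $5,163.82 +$193.34 interest = $5,357.16; pay $765.31 → $4,591.85
Week 5: $4,591.85 +$193.34 interest = $4,785.19; pay $797.53 → $3,987.66
Week 6: $3,987.66 +$193.34 interest = $4,181.00; pay $836.20 → $3,344.80
Week 7: $3,344.80 +$193.34 interest = $3,538.14; pay $884.54 → $2,653.60
Week 8: $2,653.60 +$193.34 interest = $2,846.94; pay $948.98 → $1,897.96
Week 9: $1,897.96 +$193.34 interest = $2,091.30; pay $1,045.65 → $1,045.65
Week 10: $1,045.65 +$193.34 interest = $1,238.99; pay $1,238.99 → $0.00
Total interest: $193.34 + $193.34 + $193.34 + $193.34 + $193.34 + $193.34 + $193.34 + $193.34 + $193.34 + $193.34 = $1,933.40

$1,933.40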